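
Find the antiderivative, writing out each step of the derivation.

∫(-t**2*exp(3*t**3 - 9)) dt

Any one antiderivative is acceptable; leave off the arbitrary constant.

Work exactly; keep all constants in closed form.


Step 1. Substitute u = t**3 - 3, turning ∫(-t**2*exp(3*t**3 - 9)) dt into ∫(-exp(3*u)/3) du: now ∫(-exp(3*u)/3) du.
Step 2. Evaluate the standard form: now -exp(3*u)/9.
Step 3. Substitute back u = t**3 - 3: now -exp(3*t**3 - 9)/9.
Answer: -exp(3*t**3 - 9)/9.


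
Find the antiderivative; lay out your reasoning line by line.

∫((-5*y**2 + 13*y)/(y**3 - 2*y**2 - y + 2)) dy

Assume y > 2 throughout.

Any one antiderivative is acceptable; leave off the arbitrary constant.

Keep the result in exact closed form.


Step 1. Decompose ∫((-5*y**2 + 13*y)/(y**3 - 2*y**2 - y + 2)) dy by partial fractions, (-5*y**2 + 13*y)/(y**3 - 2*y**2 - y + 2) = -3/(y + 1) - 4/(y - 1) + 2/(y - 2): now ∫(2/(y - 2)) dy + ∫(-4/(y - 1)) dy + ∫(-3/(y + 1)) dy.
Step 2. Evaluate the standard form [assuming y > 2]: now 2*log(y - 2) + ∫(-4/(y - 1)) dy + ∫(-3/(y + 1)) dy.
Step 3. Evaluate the standard form [assuming y > -1]: now 2*log(y - 2) - 3*log(y + 1) + ∫(-4/(y - 1)) dy.
Step 4. Evaluate the standard form [assuming y > 1]: now 2*log(y - 2) - 4*log(y - 1) - 3*log(y + 1).
Answer: 2*log(y - 2) - 4*log(y - 1) - 3*log(y + 1).


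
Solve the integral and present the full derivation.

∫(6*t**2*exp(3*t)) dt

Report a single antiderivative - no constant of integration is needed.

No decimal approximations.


Step 1. Integrate ∫(6*t**2*exp(3*t)) dt by parts with u = t**2, dv = (6*exp(3*t)) dt, so v = 2*exp(3*t): now 2*t**2*exp(3*t) + ∫(-4*t*exp(3*t)) dt.
Step 2. Integrate ∫(-4*t*exp(3*t)) dt by parts with u = t, dv = (-4*exp(3*t)) dt, so v = -4*exp(3*t)/3: now 2*t**2*exp(3*t) - 4*t*exp(3*t)/3 + ∫(4*exp(3*t)/3) dt.
Step 3. Evaluate the standard form: now 2*t**2*exp(3*t) - 4*t*exp(3*t)/3 + 4*exp(3*t)/9.
Answer: 2*t**2*exp(3*t) - 4*t*exp(3*t)/3 + 4*exp(3*t)/9.


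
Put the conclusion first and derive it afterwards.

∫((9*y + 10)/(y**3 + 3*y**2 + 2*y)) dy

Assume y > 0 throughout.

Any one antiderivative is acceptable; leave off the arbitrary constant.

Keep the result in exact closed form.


The answer is 5*log(y) - log(y + 1) - 4*log(y + 2).
Step 1. Decompose ∫((9*y + 10)/(y**3 + 3*y**2 + 2*y)) dy by partial fractions, (9*y + 10)/(y**3 + 3*y**2 + 2*y) = -4/(y + 2) - 1/(y + 1) + 5/y: now ∫(5/y) dy + ∫(-1/(y + 1)) dy + ∫(-4/(y + 2)) dy.
Step 2. Evaluate the standard form [assuming y > -2]: now -4*log(y + 2) + ∫(5/y) dy + ∫(-1/(y + 1)) dy.
Step 3. Evaluate the standard form [assuming y > -1]: now -log(y + 1) - 4*log(y + 2) + ∫(5/y) dy.
Step 4. Evaluate the standard form [assuming y > 0]: now 5*log(y) - log(y + 1) - 4*log(y + 2).
Answer: 5*log(y) - log(y + 1) - 4*log(y + 2).


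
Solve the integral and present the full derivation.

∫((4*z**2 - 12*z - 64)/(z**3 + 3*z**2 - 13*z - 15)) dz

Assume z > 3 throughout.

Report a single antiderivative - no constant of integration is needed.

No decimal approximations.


Step 1. Decompose ∫((4*z**2 - 12*z - 64)/(z**3 + 3*z**2 - 13*z - 15)) dz by partial fractions, (4*z**2 - 12*z - 64)/(z**3 + 3*z**2 - 13*z - 15) = 3/(z + 5) + 3/(z + 1) - 2/(z - 3): now ∫(-2/(z - 3)) dz + ∫(3/(z + 1)) dz + ∫(3/(z + 5)) dz.
Step 2. Evaluate the standard form [assuming z > 3]: now -2*log(z - 3) + ∫(3/(z + 1)) dz + ∫(3/(z + 5)) dz.
Step 3. Evaluate the standard form [assuming z > -1]: now -2*log(z - 3) + 3*log(z + 1) + ∫(3/(z + 5)) dz.
Step 4. Evaluate the standard form [assuming z > -5]: now -2*log(z - 3) + 3*log(z + 1) + 3*log(z + 5).
Answer: -2*log(z - 3) + 3*log(z + 1) + 3*log(z + 5).


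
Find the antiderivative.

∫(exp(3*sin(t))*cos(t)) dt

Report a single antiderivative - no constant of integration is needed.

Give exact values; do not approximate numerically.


Answer: exp(3*sin(t))/3.


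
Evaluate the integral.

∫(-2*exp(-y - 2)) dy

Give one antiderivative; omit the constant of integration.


Answer: 2*exp(-y - 2).


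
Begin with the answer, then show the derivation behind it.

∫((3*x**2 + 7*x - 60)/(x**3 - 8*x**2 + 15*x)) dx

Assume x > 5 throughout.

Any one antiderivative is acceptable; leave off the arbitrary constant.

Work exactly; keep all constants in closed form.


The answer is -4*log(x) + 5*log(x - 5) + 2*log(x - 3).
Step 1. Decompose ∫((3*x**2 + 7*x - 60)/(x**3 - 8*x**2 + 15*x)) dx by partial fractions, (3*x**2 + 7*x - 60)/(x**3 - 8*x**2 + 15*x) = 2/(x - 3) + 5/(x - 5) - 4/x: now ∫(-4/x) dx + ∫(5/(x - 5)) dx + ∫(2/(x - 3)) dx.
Step 2. Evaluate the standard form [assuming x > 0]: now -4*log(x) + ∫(5/(x - 5)) dx + ∫(2/(x - 3)) dx.
Step 3. Evaluate the standard form [assuming x > 5]: now -4*log(x) + 5*log(x - 5) + ∫(2/(x - 3)) dx.
Step 4. Evaluate the standard form [assuming x > 3]: now -4*log(x) + 5*log(x - 5) + 2*log(x - 3).
Answer: -4*log(x) + 5*log(x - 5) + 2*log(x - 3).


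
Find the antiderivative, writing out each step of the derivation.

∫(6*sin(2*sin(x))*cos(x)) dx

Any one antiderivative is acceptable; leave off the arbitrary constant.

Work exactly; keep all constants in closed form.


Step 1. Substitute u = sin(x), turning ∫(6*sin(2*sin(x))*cos(x)) dx into ∫(6*sin(2*u)) du: now ∫(6*sin(2*u)) du.
Step 2. Evaluate the standard form: now -3*cos(2*u).
Step 3. Substitute back u = sin(x): now -3*cos(2*sin(x)).
Answer: -3*cos(2*sin(x)).


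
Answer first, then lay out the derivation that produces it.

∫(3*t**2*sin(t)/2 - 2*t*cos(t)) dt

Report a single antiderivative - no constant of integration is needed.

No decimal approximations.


The answer is -3*t**2*cos(t)/2 + t*sin(t) + cos(t).
Step 1. Rewrite: now ∫(-2*t*cos(t)) dt + ∫(3*t**2*sin(t)/2) dt.
Step 2. Integrate ∫(3*t**2*sin(t)/2) dt by parts with u = t**2, dv = (3*sin(t)/2) dt, so v = -3*cos(t)/2: now -3*t**2*cos(t)/2 + ∫(-2*t*cos(t)) dt + ∫(3*t*cos(t)) dt.
Step 3. Integrate ∫(3*t*cos(t)) dt by parts with u = t, dv = (3*cos(t)) dt, so v = 3*sin(t): now -3*t**2*cos(t)/2 + 3*t*sin(t) + ∫(-2*t*cos(t)) dt + ∫(-3*sin(t)) dt.
Step 4. Evaluate the standard form: now -3*t**2*cos(t)/2 + 3*t*sin(t) + 3*cos(t) + ∫(-2*t*cos(t)) dt.
Step 5. Integrate ∫(-2*t*cos(t)) dt by parts with u = t, dv = (-2*cos(t)) dt, so v = -2*sin(t): now -3*t**2*cos(t)/2 + t*sin(t) + 3*cos(t) + ∫(2*sin(t)) dt.
Step 6. Evaluate the standard form: now -3*t**2*cos(t)/2 + t*sin(t) + cos(t).
Answer: -3*t**2*cos(t)/2 + t*sin(t) + cos(t).


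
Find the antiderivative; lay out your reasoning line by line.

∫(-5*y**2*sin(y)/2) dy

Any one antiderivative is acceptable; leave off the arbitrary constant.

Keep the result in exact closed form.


Step 1. Integrate ∫(-5*y**2*sin(y)/2) dy by parts with u = y**2, dv = (-5*sin(y)/2) dy, so v = 5*cos(y)/2: now 5*y**2*cos(y)/2 + ∫(-5*y*cos(y)) dy.
Step 2. Integrate ∫(-5*y*cos(y)) dy by parts with u = y, dv = (-5*cos(y)) dy, so v = -5*sin(y): now 5*y**2*cos(y)/2 - 5*y*sin(y) + ∫(5*sin(y)) dy.
Step 3. Evaluate the standard form: now 5*y**2*cos(y)/2 - 5*y*sin(y) - 5*cos(y).
Answer: 5*y**2*cos(y)/2 - 5*y*sin(y) - 5*cos(y).


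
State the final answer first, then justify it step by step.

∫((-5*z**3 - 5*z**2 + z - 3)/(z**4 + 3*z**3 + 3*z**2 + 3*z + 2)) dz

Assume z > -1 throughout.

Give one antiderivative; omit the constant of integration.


The answer is -2*log(z + 1) - 3*log(z + 2) + 2*atan(z).
Step 1. Decompose ∫((-5*z**3 - 5*z**2 + z - 3)/(z**4 + 3*z**3 + 3*z**2 + 3*z + 2)) dz by partial fractions, (-5*z**3 - 5*z**2 + z - 3)/(z**4 + 3*z**3 + 3*z**2 + 3*z + 2) = 2/(z**2 + 1) - 3/(z + 2) - 2/(z + 1): now ∫(-2/(z + 1)) dz + ∫(-3/(z + 2)) dz + ∫(2/(z**2 + 1)) dz.
Step 2. Evaluate the standard form [assuming z > -2]: now -3*log(z + 2) + ∫(-2/(z + 1)) dz + ∫(2/(z**2 + 1)) dz.
Step 3. Evaluate the standard form [assuming z > -1]: now -2*log(z + 1) - 3*log(z + 2) + ∫(2/(z**2 + 1)) dz.
Step 4. Evaluate the standard form: now -2*log(z + 1) - 3*log(z + 2) + 2*atan(z).
Answer: -2*log(z + 1) - 3*log(z + 2) + 2*atan(z).


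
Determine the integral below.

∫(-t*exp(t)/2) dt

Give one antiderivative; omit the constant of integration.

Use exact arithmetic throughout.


Answer: -t*exp(t)/2 + exp(t)/2.


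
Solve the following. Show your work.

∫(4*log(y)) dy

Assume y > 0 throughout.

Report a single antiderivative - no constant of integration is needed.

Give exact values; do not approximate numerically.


Step 1. Integrate ∫(4*log(y)) dy by parts with u = log(y), dv = (4) dy, so v = 4*y [assuming y > 0]: now 4*y*log(y) + ∫(-4) dy.
Step 2. Evaluate the standard form: now 4*y*log(y) - 4*y.
Answer: 4*y*log(y) - 4*y.


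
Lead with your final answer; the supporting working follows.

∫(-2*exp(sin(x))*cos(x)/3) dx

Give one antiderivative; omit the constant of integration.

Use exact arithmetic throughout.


The answer is -2*exp(sin(x))/3.
Step 1. Substitute u = sin(x), turning ∫(-2*exp(sin(x))*cos(x)/3) dx into ∫(-2*exp(u)/3) du: now ∫(-2*exp(u)/3) du.
Step 2. Evaluate the standard form: now -2*exp(u)/3.
Step 3. Substitute back u = sin(x): now -2*exp(sin(x))/3.
Answer: -2*exp(sin(x))/3.


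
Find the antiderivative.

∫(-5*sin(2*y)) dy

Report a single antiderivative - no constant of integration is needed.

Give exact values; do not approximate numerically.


Answer: 5*cos(2*y)/2.


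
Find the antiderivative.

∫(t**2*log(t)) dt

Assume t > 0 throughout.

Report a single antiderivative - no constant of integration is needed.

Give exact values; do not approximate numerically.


Answer: t**3*log(t)/3 - t**3/9.


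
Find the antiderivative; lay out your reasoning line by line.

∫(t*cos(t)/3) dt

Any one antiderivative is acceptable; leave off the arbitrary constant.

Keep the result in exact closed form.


Step 1. Integrate ∫(t*cos(t)/3) dt by parts with u = t, dv = (cos(t)/3) dt, so v = sin(t)/3: now t*sin(t)/3 + ∫(-sin(t)/3) dt.
Step 2. Evaluate the standard form: now t*sin(t)/3 + cos(t)/3.
Answer: t*sin(t)/3 + cos(t)/3.


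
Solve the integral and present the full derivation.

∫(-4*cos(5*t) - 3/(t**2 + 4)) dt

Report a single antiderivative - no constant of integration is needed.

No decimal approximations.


Step 1. Rewrite: now ∫(-3/(t**2 + 4)) dt + ∫(-4*cos(5*t)) dt.
Step 2. Evaluate the standard form: now -4*sin(5*t)/5 + ∫(-3/(t**2 + 4)) dt.
Step 3. Evaluate the standard form: now -4*sin(5*t)/5 - 3*atan(t/2)/2.
Answer: -4*sin(5*t)/5 - 3*atan(t/2)/2.


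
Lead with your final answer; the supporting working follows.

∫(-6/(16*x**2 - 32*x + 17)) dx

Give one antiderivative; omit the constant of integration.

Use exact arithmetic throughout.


The answer is -3*atan(4*x - 4)/2.
Step 1. Substitute u = 4*x - 4, turning ∫(-6/(16*x**2 - 32*x + 17)) dx into ∫(-3/(2*(u**2 + 1))) du: now ∫(-3/(2*(u**2 + 1))) du.
Step 2. Evaluate the standard form: now -3*atan(u)/2.
Step 3. Substitute back u = 4*x - 4: now -3*atan(4*x - 4)/2.
Answer: -3*atan(4*x - 4)/2.


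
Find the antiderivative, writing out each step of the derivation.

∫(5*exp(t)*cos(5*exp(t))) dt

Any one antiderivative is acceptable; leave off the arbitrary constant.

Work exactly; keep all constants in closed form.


Step 1. Substitute u = exp(t), turning ∫(5*exp(t)*cos(5*exp(t))) dt into ∫(5*cos(5*u)) du: now ∫(5*cos(5*u)) du.
Step 2. Evaluate the standard form: now sin(5*u).
Step 3. Substitute back u = exp(t): now sin(5*exp(t)).
Answer: sin(5*exp(t)).


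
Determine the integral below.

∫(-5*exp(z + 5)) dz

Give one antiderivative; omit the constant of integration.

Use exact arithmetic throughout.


Answer: -5*exp(z + 5).


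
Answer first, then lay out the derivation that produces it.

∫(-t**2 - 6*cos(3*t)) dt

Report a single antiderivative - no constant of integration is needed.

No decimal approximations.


The answer is -t**3/3 - 2*sin(3*t).
Step 1. Rewrite: now ∫(-t**2) dt + ∫(-6*cos(3*t)) dt.
Step 2. Evaluate the standard form: now -t**3/3 + ∫(-6*cos(3*t)) dt.
Step 3. Evaluate the standard form: now -t**3/3 - 2*sin(3*t).
Answer: -t**3/3 - 2*sin(3*t).


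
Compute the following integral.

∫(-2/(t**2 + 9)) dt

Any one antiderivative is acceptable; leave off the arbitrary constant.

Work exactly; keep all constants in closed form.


Answer: -2*atan(t/3)/3.


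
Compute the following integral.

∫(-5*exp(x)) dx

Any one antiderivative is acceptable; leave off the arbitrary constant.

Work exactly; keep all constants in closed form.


Answer: -5*exp(x).


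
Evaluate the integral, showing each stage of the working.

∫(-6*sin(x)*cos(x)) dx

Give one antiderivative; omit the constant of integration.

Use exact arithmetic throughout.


Step 1. Substitute u = sin(x), turning ∫(-6*sin(x)*cos(x)) dx into ∫(-6*u) du: now ∫(-6*u) du.
Step 2. Evaluate the standard form: now -3*u**2.
Step 3. Substitute back u = sin(x): now -3*sin(x)**2.
Answer: -3*sin(x)**2.


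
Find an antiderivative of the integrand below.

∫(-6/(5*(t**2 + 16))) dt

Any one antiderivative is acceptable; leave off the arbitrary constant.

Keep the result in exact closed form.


Answer: -3*atan(t/4)/10.


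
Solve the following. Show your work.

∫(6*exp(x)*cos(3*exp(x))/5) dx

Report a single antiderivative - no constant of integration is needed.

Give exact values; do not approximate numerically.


Step 1. Substitute u = exp(x), turning ∫(6*exp(x)*cos(3*exp(x))/5) dx into ∫(6*cos(3*u)/5) du: now ∫(6*cos(3*u)/5) du.
Step 2. Evaluate the standard form: now 2*sin(3*u)/5.
Step 3. Substitute back u = exp(x): now 2*sin(3*exp(x))/5.
Answer: 2*sin(3*exp(x))/5.


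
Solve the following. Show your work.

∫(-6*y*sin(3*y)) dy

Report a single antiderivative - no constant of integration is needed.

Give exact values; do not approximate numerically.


Step 1. Integrate ∫(-6*y*sin(3*y)) dy by parts with u = y, dv = (-6*sin(3*y)) dy, so v = 2*cos(3*y): now 2*y*cos(3*y) + ∫(-2*cos(3*y)) dy.
Step 2. Evaluate the standard form: now 2*y*cos(3*y) - 2*sin(3*y)/3.
Answer: 2*y*cos(3*y) - 2*sin(3*y)/3.


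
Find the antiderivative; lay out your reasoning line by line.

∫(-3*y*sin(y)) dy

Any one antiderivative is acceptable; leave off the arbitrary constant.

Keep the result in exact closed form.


Step 1. Integrate ∫(-3*y*sin(y)) dy by parts with u = y, dv = (-3*sin(y)) dy, so v = 3*cos(y): now 3*y*cos(y) + ∫(-3*cos(y)) dy.
Step 2. Evaluate the standard form: now 3*y*cos(y) - 3*sin(y).
Answer: 3*y*cos(y) - 3*sin(y).


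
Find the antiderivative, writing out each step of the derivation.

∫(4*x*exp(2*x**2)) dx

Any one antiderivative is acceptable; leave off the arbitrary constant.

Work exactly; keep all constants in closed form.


Step 1. Substitute u = x**2, turning ∫(4*x*exp(2*x**2)) dx into ∫(2*exp(2*u)) du: now ∫(2*exp(2*u)) du.
Step 2. Evaluate the standard form: now exp(2*u).
Step 3. Substitute back u = x**2: now exp(2*x**2).
Answer: exp(2*x**2).


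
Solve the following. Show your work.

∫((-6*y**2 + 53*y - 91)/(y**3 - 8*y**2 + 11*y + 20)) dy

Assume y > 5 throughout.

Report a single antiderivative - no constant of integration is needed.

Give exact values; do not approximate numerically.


Step 1. Decompose ∫((-6*y**2 + 53*y - 91)/(y**3 - 8*y**2 + 11*y + 20)) dy by partial fractions, (-6*y**2 + 53*y - 91)/(y**3 - 8*y**2 + 11*y + 20) = -5/(y + 1) - 5/(y - 4) + 4/(y - 5): now ∫(4/(y - 5)) dy + ∫(-5/(y - 4)) dy + ∫(-5/(y + 1)) dy.
Step 2. Evaluate the standard form [assuming y > 4]: now -5*log(y - 4) + ∫(4/(y - 5)) dy + ∫(-5/(y + 1)) dy.
Step 3. Evaluate the standard form [assuming y > -1]: now -5*log(y - 4) - 5*log(y + 1) + ∫(4/(y - 5)) dy.
Step 4. Evaluate the standard form [assuming y > 5]: now 4*log(y - 5) - 5*log(y - 4) - 5*log(y + 1).
Answer: 4*log(y - 5) - 5*log(y - 4) - 5*log(y + 1).


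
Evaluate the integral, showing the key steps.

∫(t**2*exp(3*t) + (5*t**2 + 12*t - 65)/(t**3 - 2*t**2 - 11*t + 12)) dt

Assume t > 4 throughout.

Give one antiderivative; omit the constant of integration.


Step 1. Rewrite: now ∫(t**2*exp(3*t)) dt + ∫((5*t**2 + 12*t - 65)/(t**3 - 2*t**2 - 11*t + 12)) dt.
Step 2. Integrate ∫(t**2*exp(3*t)) dt by parts with u = t**2, dv = (exp(3*t)) dt, so v = exp(3*t)/3: now t**2*exp(3*t)/3 + ∫(-2*t*exp(3*t)/3) dt + ∫((5*t**2 + 12*t - 65)/(t**3 - 2*t**2 - 11*t + 12)) dt.
Step 3. Integrate ∫(-2*t*exp(3*t)/3) dt by parts with u = t, dv = (-2*exp(3*t)/3) dt, so v = -2*exp(3*t)/9: now t**2*exp(3*t)/3 - 2*t*exp(3*t)/9 + ∫((5*t**2 + 12*t - 65)/(t**3 - 2*t**2 - 11*t + 12)) dt + ∫(2*exp(3*t)/9) dt.
Step 4. Evaluate the standard form: now t**2*exp(3*t)/3 - 2*t*exp(3*t)/9 + 2*exp(3*t)/27 + ∫((5*t**2 + 12*t - 65)/(t**3 - 2*t**2 - 11*t + 12)) dt.
Step 5. Decompose ∫((5*t**2 + 12*t - 65)/(t**3 - 2*t**2 - 11*t + 12)) dt by partial fractions, (5*t**2 + 12*t - 65)/(t**3 - 2*t**2 - 11*t + 12) = -2/(t + 3) + 4/(t - 1) + 3/(t - 4): now t**2*exp(3*t)/3 - 2*t*exp(3*t)/9 + 2*exp(3*t)/27 + ∫(3/(t - 4)) dt + ∫(4/(t - 1)) dt + ∫(-2/(t + 3)) dt.
Step 6. Evaluate the standard form [assuming t > 4]: now t**2*exp(3*t)/3 - 2*t*exp(3*t)/9 + 2*exp(3*t)/27 + 3*log(t - 4) + ∫(4/(t - 1)) dt + ∫(-2/(t + 3)) dt.
Step 7. Evaluate the standard form [assuming t > 1]: now t**2*exp(3*t)/3 - 2*t*exp(3*t)/9 + 2*exp(3*t)/27 + 3*log(t - 4) + 4*log(t - 1) + ∫(-2/(t + 3)) dt.
Step 8. Evaluate the standard form [assuming t > -3]: now t**2*exp(3*t)/3 - 2*t*exp(3*t)/9 + 2*exp(3*t)/27 + 3*log(t - 4) + 4*log(t - 1) - 2*log(t + 3).
Answer: t**2*exp(3*t)/3 - 2*t*exp(3*t)/9 + 2*exp(3*t)/27 + 3*log(t - 4) + 4*log(t - 1) - 2*log(t + 3).


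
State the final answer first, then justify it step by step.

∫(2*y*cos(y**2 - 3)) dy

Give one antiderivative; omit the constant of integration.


The answer is sin(y**2 - 3).
Step 1. Substitute u = y**2 - 3, turning ∫(2*y*cos(y**2 - 3)) dy into ∫(cos(u)) du: now ∫(cos(u)) du.
Step 2. Evaluate the standard form: now sin(u).
Step 3. Substitute back u = y**2 - 3: now sin(y**2 - 3).
Answer: sin(y**2 - 3).


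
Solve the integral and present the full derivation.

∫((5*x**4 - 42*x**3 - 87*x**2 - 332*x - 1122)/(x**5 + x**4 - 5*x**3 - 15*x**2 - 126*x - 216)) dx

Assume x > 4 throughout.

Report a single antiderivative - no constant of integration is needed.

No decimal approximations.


Step 1. Decompose ∫((5*x**4 - 42*x**3 - 87*x**2 - 332*x - 1122)/(x**5 + x**4 - 5*x**3 - 15*x**2 - 126*x - 216)) dx by partial fractions, (5*x**4 - 42*x**3 - 87*x**2 - 332*x - 1122)/(x**5 + x**4 - 5*x**3 - 15*x**2 - 126*x - 216) = -2/(x**2 + 9) + 5/(x + 3) + 5/(x + 2) - 5/(x - 4): now ∫(-5/(x - 4)) dx + ∫(5/(x + 2)) dx + ∫(5/(x + 3)) dx + ∫(-2/(x**2 + 9)) dx.
Step 2. Evaluate the standard form [assuming x > 4]: now -5*log(x - 4) + ∫(5/(x + 2)) dx + ∫(5/(x + 3)) dx + ∫(-2/(x**2 + 9)) dx.
Step 3. Evaluate the standard form [assuming x > -3]: now -5*log(x - 4) + 5*log(x + 3) + ∫(5/(x + 2)) dx + ∫(-2/(x**2 + 9)) dx.
Step 4. Evaluate the standard form [assuming x > -2]: now -5*log(x - 4) + 5*log(x + 2) + 5*log(x + 3) + ∫(-2/(x**2 + 9)) dx.
Step 5. Evaluate the standard form: now -5*log(x - 4) + 5*log(x + 2) + 5*log(x + 3) - 2*atan(x/3)/3.
Answer: -5*log(x - 4) + 5*log(x + 2) + 5*log(x + 3) - 2*atan(x/3)/3.


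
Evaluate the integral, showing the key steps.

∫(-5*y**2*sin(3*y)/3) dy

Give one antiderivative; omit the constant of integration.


Step 1. Integrate ∫(-5*y**2*sin(3*y)/3) dy by parts with u = y**2, dv = (-5*sin(3*y)/3) dy, so v = 5*cos(3*y)/9: now 5*y**2*cos(3*y)/9 + ∫(-10*y*cos(3*y)/9) dy.
Step 2. Integrate ∫(-10*y*cos(3*y)/9) dy by parts with u = y, dv = (-10*cos(3*y)/9) dy, so v = -10*sin(3*y)/27: now 5*y**2*cos(3*y)/9 - 10*y*sin(3*y)/27 + ∫(10*sin(3*y)/27) dy.
Step 3. Evaluate the standard form: now 5*y**2*cos(3*y)/9 - 10*y*sin(3*y)/27 - 10*cos(3*y)/81.
Answer: 5*y**2*cos(3*y)/9 - 10*y*sin(3*y)/27 - 10*cos(3*y)/81.


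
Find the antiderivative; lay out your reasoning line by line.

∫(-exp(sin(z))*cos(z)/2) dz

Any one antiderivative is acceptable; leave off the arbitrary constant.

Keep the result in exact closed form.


Step 1. Substitute u = sin(z), turning ∫(-exp(sin(z))*cos(z)/2) dz into ∫(-exp(u)/2) du: now ∫(-exp(u)/2) du.
Step 2. Evaluate the standard form: now -exp(u)/2.
Step 3. Substitute back u = sin(z): now -exp(sin(z))/2.
Answer: -exp(sin(z))/2.


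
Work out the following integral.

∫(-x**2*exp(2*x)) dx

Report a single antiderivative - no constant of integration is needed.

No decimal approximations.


Answer: -x**2*exp(2*x)/2 + x*exp(2*x)/2 - exp(2*x)/4.


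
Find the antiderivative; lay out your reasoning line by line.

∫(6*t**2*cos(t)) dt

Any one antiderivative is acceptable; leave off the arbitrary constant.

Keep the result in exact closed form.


Step 1. Integrate ∫(6*t**2*cos(t)) dt by parts with u = t**2, dv = (6*cos(t)) dt, so v = 6*sin(t): now 6*t**2*sin(t) + ∫(-12*t*sin(t)) dt.
Step 2. Integrate ∫(-12*t*sin(t)) dt by parts with u = t, dv = (-12*sin(t)) dt, so v = 12*cos(t): now 6*t**2*sin(t) + 12*t*cos(t) + ∫(-12*cos(t)) dt.
Step 3. Evaluate the standard form: now 6*t**2*sin(t) + 12*t*cos(t) - 12*sin(t).
Answer: 6*t**2*sin(t) + 12*t*cos(t) - 12*sin(t).


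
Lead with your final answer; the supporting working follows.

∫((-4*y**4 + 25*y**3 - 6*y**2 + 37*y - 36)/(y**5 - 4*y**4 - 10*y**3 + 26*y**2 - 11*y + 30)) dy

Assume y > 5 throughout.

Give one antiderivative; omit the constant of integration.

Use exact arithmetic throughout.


The answer is log(y - 5) - 2*log(y - 2) - 3*log(y + 3) - atan(y).
Step 1. Decompose ∫((-4*y**4 + 25*y**3 - 6*y**2 + 37*y - 36)/(y**5 - 4*y**4 - 10*y**3 + 26*y**2 - 11*y + 30)) dy by partial fractions, (-4*y**4 + 25*y**3 - 6*y**2 + 37*y - 36)/(y**5 - 4*y**4 - 10*y**3 + 26*y**2 - 11*y + 30) = -1/(y**2 + 1) - 3/(y + 3) - 2/(y - 2) + 1/(y - 5): now ∫(1/(y - 5)) dy + ∫(-2/(y - 2)) dy + ∫(-3/(y + 3)) dy + ∫(-1/(y**2 + 1)) dy.
Step 2. Evaluate the standard form [assuming y > 2]: now -2*log(y - 2) + ∫(1/(y - 5)) dy + ∫(-3/(y + 3)) dy + ∫(-1/(y**2 + 1)) dy.
Step 3. Evaluate the standard form [assuming y > -3]: now -2*log(y - 2) - 3*log(y + 3) + ∫(1/(y - 5)) dy + ∫(-1/(y**2 + 1)) dy.
Step 4. Evaluate the standard form [assuming y > 5]: now log(y - 5) - 2*log(y - 2) - 3*log(y + 3) + ∫(-1/(y**2 + 1)) dy.
Step 5. Evaluate the standard form: now log(y - 5) - 2*log(y - 2) - 3*log(y + 3) - atan(y).
Answer: log(y - 5) - 2*log(y - 2) - 3*log(y + 3) - atan(y).


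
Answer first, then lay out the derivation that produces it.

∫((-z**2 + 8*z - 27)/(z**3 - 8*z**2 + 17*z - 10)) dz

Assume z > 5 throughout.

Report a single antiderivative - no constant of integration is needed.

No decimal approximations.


The answer is -log(z - 5) + 5*log(z - 2) - 5*log(z - 1).
Step 1. Decompose ∫((-z**2 + 8*z - 27)/(z**3 - 8*z**2 + 17*z - 10)) dz by partial fractions, (-z**2 + 8*z - 27)/(z**3 - 8*z**2 + 17*z - 10) = -5/(z - 1) + 5/(z - 2) - 1/(z - 5): now ∫(-1/(z - 5)) dz + ∫(5/(z - 2)) dz + ∫(-5/(z - 1)) dz.
Step 2. Evaluate the standard form [assuming z > 1]: now -5*log(z - 1) + ∫(-1/(z - 5)) dz + ∫(5/(z - 2)) dz.
Step 3. Evaluate the standard form [assuming z > 5]: now -log(z - 5) - 5*log(z - 1) + ∫(5/(z - 2)) dz.
Step 4. Evaluate the standard form [assuming z > 2]: now -log(z - 5) + 5*log(z - 2) - 5*log(z - 1).
Answer: -log(z - 5) + 5*log(z - 2) - 5*log(z - 1).


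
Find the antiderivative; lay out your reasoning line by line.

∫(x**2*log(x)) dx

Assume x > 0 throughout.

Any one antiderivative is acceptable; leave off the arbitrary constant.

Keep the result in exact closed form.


Step 1. Integrate ∫(x**2*log(x)) dx by parts with u = log(x), dv = (x**2) dx, so v = x**3/3 [assuming x > 0]: now x**3*log(x)/3 + ∫(-x**2/3) dx.
Step 2. Evaluate the standard form: now x**3*log(x)/3 - x**3/9.
Answer: x**3*log(x)/3 - x**3/9.


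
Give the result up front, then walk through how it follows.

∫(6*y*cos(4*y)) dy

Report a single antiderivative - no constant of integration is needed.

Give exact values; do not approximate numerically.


The answer is 3*y*sin(4*y)/2 + 3*cos(4*y)/8.
Step 1. Integrate ∫(6*y*cos(4*y)) dy by parts with u = y, dv = (6*cos(4*y)) dy, so v = 3*sin(4*y)/2: now 3*y*sin(4*y)/2 + ∫(-3*sin(4*y)/2) dy.
Step 2. Evaluate the standard form: now 3*y*sin(4*y)/2 + 3*cos(4*y)/8.
Answer: 3*y*sin(4*y)/2 + 3*cos(4*y)/8.


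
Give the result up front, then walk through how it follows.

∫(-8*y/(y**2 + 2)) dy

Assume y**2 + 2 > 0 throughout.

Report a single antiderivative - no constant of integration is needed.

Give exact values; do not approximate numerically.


The answer is -4*log(y**2 + 2).
Step 1. Substitute u = y**2 + 2, turning ∫(-8*y/(y**2 + 2)) dy into ∫(-4/u) du: now ∫(-4/u) du.
Step 2. Evaluate the standard form [assuming u > 0]: now -4*log(u).
Step 3. Substitute back u = y**2 + 2: now -4*log(y**2 + 2).
Answer: -4*log(y**2 + 2).


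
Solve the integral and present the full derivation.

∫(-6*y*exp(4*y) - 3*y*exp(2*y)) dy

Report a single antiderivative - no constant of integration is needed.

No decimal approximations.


Step 1. Rewrite: now ∫(-3*y*exp(2*y)) dy + ∫(-6*y*exp(4*y)) dy.
Step 2. Integrate ∫(-3*y*exp(2*y)) dy by parts with u = y, dv = (-3*exp(2*y)) dy, so v = -3*exp(2*y)/2: now -3*y*exp(2*y)/2 + ∫(-6*y*exp(4*y)) dy + ∫(3*exp(2*y)/2) dy.
Step 3. Evaluate the standard form: now -3*y*exp(2*y)/2 + 3*exp(2*y)/4 + ∫(-6*y*exp(4*y)) dy.
Step 4. Integrate ∫(-6*y*exp(4*y)) dy by parts with u = y, dv = (-6*exp(4*y)) dy, so v = -3*exp(4*y)/2: now -3*y*exp(4*y)/2 - 3*y*exp(2*y)/2 + 3*exp(2*y)/4 + ∫(3*exp(4*y)/2) dy.
Step 5. Evaluate the standard form: now -3*y*exp(4*y)/2 - 3*y*exp(2*y)/2 + 3*exp(4*y)/8 + 3*exp(2*y)/4.
Answer: -3*y*exp(4*y)/2 - 3*y*exp(2*y)/2 + 3*exp(4*y)/8 + 3*exp(2*y)/4.


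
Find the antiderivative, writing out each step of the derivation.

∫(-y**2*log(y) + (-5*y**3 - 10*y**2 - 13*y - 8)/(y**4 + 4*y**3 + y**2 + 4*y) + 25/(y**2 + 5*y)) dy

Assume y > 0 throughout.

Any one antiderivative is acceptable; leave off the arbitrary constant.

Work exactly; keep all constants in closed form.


Step 1. Rewrite: now ∫(-y**2*log(y)) dy + ∫((-5*y**3 - 10*y**2 - 13*y - 8)/(y**4 + 4*y**3 + y**2 + 4*y)) dy + ∫(25/(y**2 + 5*y)) dy.
Step 2. Decompose ∫((-5*y**3 - 10*y**2 - 13*y - 8)/(y**4 + 4*y**3 + y**2 + 4*y)) dy by partial fractions, (-5*y**3 - 10*y**2 - 13*y - 8)/(y**4 + 4*y**3 + y**2 + 4*y) = -2/(y**2 + 1) - 3/(y + 4) - 2/y: now ∫(-2/y) dy + ∫(-y**2*log(y)) dy + ∫(-3/(y + 4)) dy + ∫(-2/(y**2 + 1)) dy + ∫(25/(y**2 + 5*y)) dy.
Step 3. Evaluate the standard form [assuming y > -4]: now -3*log(y + 4) + ∫(-2/y) dy + ∫(-y**2*log(y)) dy + ∫(-2/(y**2 + 1)) dy + ∫(25/(y**2 + 5*y)) dy.
Step 4. Evaluate the standard form [assuming y > 0]: now -2*log(y) - 3*log(y + 4) + ∫(-y**2*log(y)) dy + ∫(-2/(y**2 + 1)) dy + ∫(25/(y**2 + 5*y)) dy.
Step 5. Evaluate the standard form: now -2*log(y) - 3*log(y + 4) - 2*atan(y) + ∫(-y**2*log(y)) dy + ∫(25/(y**2 + 5*y)) dy.
Step 6. Decompose ∫(25/(y**2 + 5*y)) dy by partial fractions, 25/(y**2 + 5*y) = -5/(y + 5) + 5/y: now -2*log(y) - 3*log(y + 4) - 2*atan(y) + ∫(5/y) dy + ∫(-y**2*log(y)) dy + ∫(-5/(y + 5)) dy.
Step 7. Evaluate the standard form [assuming y > 0]: now 3*log(y) - 3*log(y + 4) - 2*atan(y) + ∫(-y**2*log(y)) dy + ∫(-5/(y + 5)) dy.
Step 8. Evaluate the standard form [assuming y > -5]: now 3*log(y) - 3*log(y + 4) - 5*log(y + 5) - 2*atan(y) + ∫(-y**2*log(y)) dy.
Step 9. Integrate ∫(-y**2*log(y)) dy by parts with u = log(y), dv = (-y**2) dy, so v = -y**3/3 [assuming y > 0]: now -y**3*log(y)/3 + 3*log(y) - 3*log(y + 4) - 5*log(y + 5) - 2*atan(y) + ∫(y**2/3) dy.
Step 10. Evaluate the standard form: now -y**3*log(y)/3 + y**3/9 + 3*log(y) - 3*log(y + 4) - 5*log(y + 5) - 2*atan(y).
Answer: -y**3*log(y)/3 + y**3/9 + 3*log(y) - 3*log(y + 4) - 5*log(y + 5) - 2*atan(y).


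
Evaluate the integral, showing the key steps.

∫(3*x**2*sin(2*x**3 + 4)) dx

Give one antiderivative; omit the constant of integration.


Step 1. Substitute u = x**3 + 2, turning ∫(3*x**2*sin(2*x**3 + 4)) dx into ∫(sin(2*u)) du: now ∫(sin(2*u)) du.
Step 2. Evaluate the standard form: now -cos(2*u)/2.
Step 3. Substitute back u = x**3 + 2: now -cos(2*x**3 + 4)/2.
Answer: -cos(2*x**3 + 4)/2.


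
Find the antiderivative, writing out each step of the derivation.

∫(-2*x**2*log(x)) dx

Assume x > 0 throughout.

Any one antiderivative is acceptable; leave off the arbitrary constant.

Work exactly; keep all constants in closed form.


Step 1. Integrate ∫(-2*x**2*log(x)) dx by parts with u = log(x), dv = (-2*x**2) dx, so v = -2*x**3/3 [assuming x > 0]: now -2*x**3*log(x)/3 + ∫(2*x**2/3) dx.
Step 2. Evaluate the standard form: now -2*x**3*log(x)/3 + 2*x**3/9.
Answer: -2*x**3*log(x)/3 + 2*x**3/9.


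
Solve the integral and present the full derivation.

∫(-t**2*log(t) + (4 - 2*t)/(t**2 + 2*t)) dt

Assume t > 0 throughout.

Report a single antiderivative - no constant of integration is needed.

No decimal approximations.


Step 1. Rewrite: now ∫(-t**2*log(t)) dt + ∫((4 - 2*t)/(t**2 + 2*t)) dt.
Step 2. Integrate ∫(-t**2*log(t)) dt by parts with u = log(t), dv = (-t**2) dt, so v = -t**3/3 [assuming t > 0]: now -t**3*log(t)/3 + ∫(t**2/3) dt + ∫((4 - 2*t)/(t**2 + 2*t)) dt.
Step 3. Evaluate the standard form: now -t**3*log(t)/3 + t**3/9 + ∫((4 - 2*t)/(t**2 + 2*t)) dt.
Step 4. Decompose ∫((4 - 2*t)/(t**2 + 2*t)) dt by partial fractions, (4 - 2*t)/(t**2 + 2*t) = -4/(t + 2) + 2/t: now -t**3*log(t)/3 + t**3/9 + ∫(2/t) dt + ∫(-4/(t + 2)) dt.
Step 5. Evaluate the standard form [assuming t > -2]: now -t**3*log(t)/3 + t**3/9 - 4*log(t + 2) + ∫(2/t) dt.
Step 6. Evaluate the standard form [assuming t > 0]: now -t**3*log(t)/3 + t**3/9 + 2*log(t) - 4*log(t + 2).
Answer: -t**3*log(t)/3 + t**3/9 + 2*log(t) - 4*log(t + 2).


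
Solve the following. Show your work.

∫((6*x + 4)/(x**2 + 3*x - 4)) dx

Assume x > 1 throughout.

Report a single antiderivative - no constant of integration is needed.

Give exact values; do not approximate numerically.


Step 1. Decompose ∫((6*x + 4)/(x**2 + 3*x - 4)) dx by partial fractions, (6*x + 4)/(x**2 + 3*x - 4) = 4/(x + 4) + 2/(x - 1): now ∫(2/(x - 1)) dx + ∫(4/(x + 4)) dx.
Step 2. Evaluate the standard form [assuming x > 1]: now 2*log(x - 1) + ∫(4/(x + 4)) dx.
Step 3. Evaluate the standard form [assuming x > -4]: now 2*log(x - 1) + 4*log(x + 4).
Answer: 2*log(x - 1) + 4*log(x + 4).


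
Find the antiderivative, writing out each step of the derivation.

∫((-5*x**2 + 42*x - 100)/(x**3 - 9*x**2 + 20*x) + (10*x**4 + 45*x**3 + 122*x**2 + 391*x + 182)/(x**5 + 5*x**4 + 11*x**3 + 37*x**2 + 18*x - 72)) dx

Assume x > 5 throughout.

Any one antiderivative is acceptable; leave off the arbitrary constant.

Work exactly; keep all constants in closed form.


Step 1. Rewrite: now ∫((-5*x**2 + 42*x - 100)/(x**3 - 9*x**2 + 20*x)) dx + ∫((10*x**4 + 45*x**3 + 122*x**2 + 391*x + 182)/(x**5 + 5*x**4 + 11*x**3 + 37*x**2 + 18*x - 72)) dx.
Step 2. Decompose ∫((-5*x**2 + 42*x - 100)/(x**3 - 9*x**2 + 20*x)) dx by partial fractions, (-5*x**2 + 42*x - 100)/(x**3 - 9*x**2 + 20*x) = 3/(x - 4) - 3/(x - 5) - 5/x: now ∫(-5/x) dx + ∫((10*x**4 + 45*x**3 + 122*x**2 + 391*x + 182)/(x**5 + 5*x**4 + 11*x**3 + 37*x**2 + 18*x - 72)) dx + ∫(-3/(x - 5)) dx + ∫(3/(x - 4)) dx.
Step 3. Evaluate the standard form [assuming x > 4]: now 3*log(x - 4) + ∫(-5/x) dx + ∫((10*x**4 + 45*x**3 + 122*x**2 + 391*x + 182)/(x**5 + 5*x**4 + 11*x**3 + 37*x**2 + 18*x - 72)) dx + ∫(-3/(x - 5)) dx.
Step 4. Evaluate the standard form [assuming x > 0]: now -5*log(x) + 3*log(x - 4) + ∫((10*x**4 + 45*x**3 + 122*x**2 + 391*x + 182)/(x**5 + 5*x**4 + 11*x**3 + 37*x**2 + 18*x - 72)) dx + ∫(-3/(x - 5)) dx.
Step 5. Evaluate the standard form [assuming x > 5]: now -5*log(x) - 3*log(x - 5) + 3*log(x - 4) + ∫((10*x**4 + 45*x**3 + 122*x**2 + 391*x + 182)/(x**5 + 5*x**4 + 11*x**3 + 37*x**2 + 18*x - 72)) dx.
Step 6. Decompose ∫((10*x**4 + 45*x**3 + 122*x**2 + 391*x + 182)/(x**5 + 5*x**4 + 11*x**3 + 37*x**2 + 18*x - 72)) dx by partial fractions, (10*x**4 + 45*x**3 + 122*x**2 + 391*x + 182)/(x**5 + 5*x**4 + 11*x**3 + 37*x**2 + 18*x - 72) = 2/(x**2 + 9) + 1/(x + 4) + 4/(x + 2) + 5/(x - 1): now -5*log(x) - 3*log(x - 5) + 3*log(x - 4) + ∫(5/(x - 1)) dx + ∫(4/(x + 2)) dx + ∫(1/(x + 4)) dx + ∫(2/(x**2 + 9)) dx.
Step 7. Evaluate the standard form [assuming x > -4]: now -5*log(x) - 3*log(x - 5) + 3*log(x - 4) + log(x + 4) + ∫(5/(x - 1)) dx + ∫(4/(x + 2)) dx + ∫(2/(x**2 + 9)) dx.
Step 8. Evaluate the standard form [assuming x > -2]: now -5*log(x) - 3*log(x - 5) + 3*log(x - 4) + 4*log(x + 2) + log(x + 4) + ∫(5/(x - 1)) dx + ∫(2/(x**2 + 9)) dx.
Step 9. Evaluate the standard form [assuming x > 1]: now -5*log(x) - 3*log(x - 5) + 3*log(x - 4) + 5*log(x - 1) + 4*log(x + 2) + log(x + 4) + ∫(2/(x**2 + 9)) dx.
Step 10. Evaluate the standard form: now -5*log(x) - 3*log(x - 5) + 3*log(x - 4) + 5*log(x - 1) + 4*log(x + 2) + log(x + 4) + 2*atan(x/3)/3.
Answer: -5*log(x) - 3*log(x - 5) + 3*log(x - 4) + 5*log(x - 1) + 4*log(x + 2) + log(x + 4) + 2*atan(x/3)/3.


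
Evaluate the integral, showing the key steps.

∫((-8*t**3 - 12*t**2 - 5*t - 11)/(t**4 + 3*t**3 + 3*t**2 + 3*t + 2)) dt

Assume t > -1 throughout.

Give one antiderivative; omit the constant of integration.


Step 1. Decompose ∫((-8*t**3 - 12*t**2 - 5*t - 11)/(t**4 + 3*t**3 + 3*t**2 + 3*t + 2)) dt by partial fractions, (-8*t**3 - 12*t**2 - 5*t - 11)/(t**4 + 3*t**3 + 3*t**2 + 3*t + 2) = 1/(t**2 + 1) - 3/(t + 2) - 5/(t + 1): now ∫(-5/(t + 1)) dt + ∫(-3/(t + 2)) dt + ∫(1/(t**2 + 1)) dt.
Step 2. Evaluate the standard form [assuming t > -1]: now -5*log(t + 1) + ∫(-3/(t + 2)) dt + ∫(1/(t**2 + 1)) dt.
Step 3. Evaluate the standard form [assuming t > -2]: now -5*log(t + 1) - 3*log(t + 2) + ∫(1/(t**2 + 1)) dt.
Step 4. Evaluate the standard form: now -5*log(t + 1) - 3*log(t + 2) + atan(t).
Answer: -5*log(t + 1) - 3*log(t + 2) + atan(t).


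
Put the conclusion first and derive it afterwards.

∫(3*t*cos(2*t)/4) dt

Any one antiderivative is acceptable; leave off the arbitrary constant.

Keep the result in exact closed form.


The answer is 3*t*sin(2*t)/8 + 3*cos(2*t)/16.
Step 1. Integrate ∫(3*t*cos(2*t)/4) dt by parts with u = t, dv = (3*cos(2*t)/4) dt, so v = 3*sin(2*t)/8: now 3*t*sin(2*t)/8 + ∫(-3*sin(2*t)/8) dt.
Step 2. Evaluate the standard form: now 3*t*sin(2*t)/8 + 3*cos(2*t)/16.
Answer: 3*t*sin(2*t)/8 + 3*cos(2*t)/16.


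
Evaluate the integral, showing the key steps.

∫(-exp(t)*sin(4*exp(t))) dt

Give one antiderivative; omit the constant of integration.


Step 1. Substitute u = exp(t), turning ∫(-exp(t)*sin(4*exp(t))) dt into ∫(-sin(4*u)) du: now ∫(-sin(4*u)) du.
Step 2. Evaluate the standard form: now cos(4*u)/4.
Step 3. Substitute back u = exp(t): now cos(4*exp(t))/4.
Answer: cos(4*exp(t))/4.


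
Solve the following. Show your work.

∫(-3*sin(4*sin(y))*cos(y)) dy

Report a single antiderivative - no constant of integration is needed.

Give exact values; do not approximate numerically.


Step 1. Substitute u = sin(y), turning ∫(-3*sin(4*sin(y))*cos(y)) dy into ∫(-3*sin(4*u)) du: now ∫(-3*sin(4*u)) du.
Step 2. Evaluate the standard form: now 3*cos(4*u)/4.
Step 3. Substitute back u = sin(y): now 3*cos(4*sin(y))/4.
Answer: 3*cos(4*sin(y))/4.


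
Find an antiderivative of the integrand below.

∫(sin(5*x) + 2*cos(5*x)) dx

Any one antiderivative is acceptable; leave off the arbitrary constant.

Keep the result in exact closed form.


Answer: 2*sin(5*x)/5 - cos(5*x)/5.


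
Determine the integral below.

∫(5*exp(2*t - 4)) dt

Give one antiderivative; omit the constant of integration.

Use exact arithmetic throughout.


Answer: 5*exp(2*t - 4)/2.


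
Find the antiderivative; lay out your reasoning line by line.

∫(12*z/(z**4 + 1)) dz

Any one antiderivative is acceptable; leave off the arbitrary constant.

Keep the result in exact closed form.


Step 1. Substitute u = z**2, turning ∫(12*z/(z**4 + 1)) dz into ∫(6/(u**2 + 1)) du: now ∫(6/(u**2 + 1)) du.
Step 2. Evaluate the standard form: now 6*atan(u).
Step 3. Substitute back u = z**2: now 6*atan(z**2).
Answer: 6*atan(z**2).


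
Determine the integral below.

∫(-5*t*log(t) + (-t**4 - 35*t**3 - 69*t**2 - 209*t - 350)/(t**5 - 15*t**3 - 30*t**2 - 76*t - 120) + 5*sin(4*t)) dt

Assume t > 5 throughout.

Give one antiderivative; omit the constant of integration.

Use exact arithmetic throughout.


Answer: -5*t**2*log(t)/2 + 5*t**2/4 - 5*log(t - 5) - log(t + 2) + 5*log(t + 3) - 5*cos(4*t)/4 + 3*atan(t/2)/2.


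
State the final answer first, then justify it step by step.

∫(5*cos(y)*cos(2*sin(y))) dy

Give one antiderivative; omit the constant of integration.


The answer is 5*sin(2*sin(y))/2.
Step 1. Substitute u = sin(y), turning ∫(5*cos(y)*cos(2*sin(y))) dy into ∫(5*cos(2*u)) du: now ∫(5*cos(2*u)) du.
Step 2. Evaluate the standard form: now 5*sin(2*u)/2.
Step 3. Substitute back u = sin(y): now 5*sin(2*sin(y))/2.
Answer: 5*sin(2*sin(y))/2.


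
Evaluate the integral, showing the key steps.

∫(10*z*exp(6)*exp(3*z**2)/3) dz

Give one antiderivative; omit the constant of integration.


Step 1. Substitute u = z**2 + 2, turning ∫(10*z*exp(6)*exp(3*z**2)/3) dz into ∫(5*exp(3*u)/3) du: now ∫(5*exp(3*u)/3) du.
Step 2. Evaluate the standard form: now 5*exp(3*u)/9.
Step 3. Substitute back u = z**2 + 2: now 5*exp(3*z**2 + 6)/9.
Answer: 5*exp(3*z**2 + 6)/9.


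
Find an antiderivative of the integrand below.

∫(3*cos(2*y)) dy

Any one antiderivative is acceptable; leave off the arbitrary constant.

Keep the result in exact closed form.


Answer: 3*sin(2*y)/2.


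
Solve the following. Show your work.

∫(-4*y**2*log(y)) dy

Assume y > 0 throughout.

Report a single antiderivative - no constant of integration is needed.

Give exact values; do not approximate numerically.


Step 1. Integrate ∫(-4*y**2*log(y)) dy by parts with u = log(y), dv = (-4*y**2) dy, so v = -4*y**3/3 [assuming y > 0]: now -4*y**3*log(y)/3 + ∫(4*y**2/3) dy.
Step 2. Evaluate the standard form: now -4*y**3*log(y)/3 + 4*y**3/9.
Answer: -4*y**3*log(y)/3 + 4*y**3/9.


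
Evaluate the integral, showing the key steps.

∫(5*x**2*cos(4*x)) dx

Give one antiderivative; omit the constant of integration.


Step 1. Integrate ∫(5*x**2*cos(4*x)) dx by parts with u = x**2, dv = (5*cos(4*x)) dx, so v = 5*sin(4*x)/4: now 5*x**2*sin(4*x)/4 + ∫(-5*x*sin(4*x)/2) dx.
Step 2. Integrate ∫(-5*x*sin(4*x)/2) dx by parts with u = x, dv = (-5*sin(4*x)/2) dx, so v = 5*cos(4*x)/8: now 5*x**2*sin(4*x)/4 + 5*x*cos(4*x)/8 + ∫(-5*cos(4*x)/8) dx.
Step 3. Evaluate the standard form: now 5*x**2*sin(4*x)/4 + 5*x*cos(4*x)/8 - 5*sin(4*x)/32.
Answer: 5*x**2*sin(4*x)/4 + 5*x*cos(4*x)/8 - 5*sin(4*x)/32.


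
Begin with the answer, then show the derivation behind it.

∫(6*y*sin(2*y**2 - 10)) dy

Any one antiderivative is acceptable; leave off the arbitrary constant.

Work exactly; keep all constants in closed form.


The answer is -3*cos(2*y**2 - 10)/2.
Step 1. Substitute u = y**2 - 5, turning ∫(6*y*sin(2*y**2 - 10)) dy into ∫(3*sin(2*u)) du: now ∫(3*sin(2*u)) du.
Step 2. Evaluate the standard form: now -3*cos(2*u)/2.
Step 3. Substitute back u = y**2 - 5: now -3*cos(2*y**2 - 10)/2.
Answer: -3*cos(2*y**2 - 10)/2.


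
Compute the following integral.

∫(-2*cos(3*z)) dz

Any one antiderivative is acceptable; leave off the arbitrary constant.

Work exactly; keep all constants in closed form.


Answer: -2*sin(3*z)/3.


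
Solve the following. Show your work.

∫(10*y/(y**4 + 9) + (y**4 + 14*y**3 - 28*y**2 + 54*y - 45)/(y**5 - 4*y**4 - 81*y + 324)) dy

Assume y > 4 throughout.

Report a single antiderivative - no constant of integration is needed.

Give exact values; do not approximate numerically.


Step 1. Rewrite: now ∫(10*y/(y**4 + 9)) dy + ∫((y**4 + 14*y**3 - 28*y**2 + 54*y - 45)/(y**5 - 4*y**4 - 81*y + 324)) dy.
Step 2. Substitute u = y**2, turning ∫(10*y/(y**4 + 9)) dy into ∫(5/(u**2 + 9)) du: now ∫((y**4 + 14*y**3 - 28*y**2 + 54*y - 45)/(y**5 - 4*y**4 - 81*y + 324)) dy + ∫(5/(u**2 + 9)) du.
Step 3. Evaluate the standard form: now 5*atan(u/3)/3 + ∫((y**4 + 14*y**3 - 28*y**2 + 54*y - 45)/(y**5 - 4*y**4 - 81*y + 324)) dy.
Step 4. Substitute back u = y**2: now 5*atan(y**2/3)/3 + ∫((y**4 + 14*y**3 - 28*y**2 + 54*y - 45)/(y**5 - 4*y**4 - 81*y + 324)) dy.
Step 5. Decompose ∫((y**4 + 14*y**3 - 28*y**2 + 54*y - 45)/(y**5 - 4*y**4 - 81*y + 324)) dy by partial fractions, (y**4 + 14*y**3 - 28*y**2 + 54*y - 45)/(y**5 - 4*y**4 - 81*y + 324) = 4/(y**2 + 9) - 1/(y + 3) - 3/(y - 3) + 5/(y - 4): now 5*atan(y**2/3)/3 + ∫(5/(y - 4)) dy + ∫(-3/(y - 3)) dy + ∫(-1/(y + 3)) dy + ∫(4/(y**2 + 9)) dy.
Step 6. Evaluate the standard form [assuming y > -3]: now -log(y + 3) + 5*atan(y**2/3)/3 + ∫(5/(y - 4)) dy + ∫(-3/(y - 3)) dy + ∫(4/(y**2 + 9)) dy.
Step 7. Evaluate the standard form [assuming y > 4]: now 5*log(y - 4) - log(y + 3) + 5*atan(y**2/3)/3 + ∫(-3/(y - 3)) dy + ∫(4/(y**2 + 9)) dy.
Step 8. Evaluate the standard form [assuming y > 3]: now 5*log(y - 4) - 3*log(y - 3) - log(y + 3) + 5*atan(y**2/3)/3 + ∫(4/(y**2 + 9)) dy.
Step 9. Evaluate the standard form: now 5*log(y - 4) - 3*log(y - 3) - log(y + 3) + 4*atan(y/3)/3 + 5*atan(y**2/3)/3.
Answer: 5*log(y - 4) - 3*log(y - 3) - log(y + 3) + 4*atan(y/3)/3 + 5*atan(y**2/3)/3.
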